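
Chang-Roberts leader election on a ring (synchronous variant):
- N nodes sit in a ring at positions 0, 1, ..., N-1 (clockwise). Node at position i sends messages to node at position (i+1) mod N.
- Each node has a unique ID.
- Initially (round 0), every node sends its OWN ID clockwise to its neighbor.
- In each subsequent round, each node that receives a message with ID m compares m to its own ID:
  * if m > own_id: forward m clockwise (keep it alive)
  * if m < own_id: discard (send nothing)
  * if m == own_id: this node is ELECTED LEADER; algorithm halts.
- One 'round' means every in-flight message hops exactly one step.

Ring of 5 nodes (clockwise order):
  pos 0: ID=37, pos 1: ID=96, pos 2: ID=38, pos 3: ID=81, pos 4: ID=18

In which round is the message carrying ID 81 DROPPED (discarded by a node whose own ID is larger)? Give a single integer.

Answer: 3

Derivation:
Round 1: pos1(id96) recv 37: drop; pos2(id38) recv 96: fwd; pos3(id81) recv 38: drop; pos4(id18) recv 81: fwd; pos0(id37) recv 18: drop
Round 2: pos3(id81) recv 96: fwd; pos0(id37) recv 81: fwd
Round 3: pos4(id18) recv 96: fwd; pos1(id96) recv 81: drop
Round 4: pos0(id37) recv 96: fwd
Round 5: pos1(id96) recv 96: ELECTED
Message ID 81 originates at pos 3; dropped at pos 1 in round 3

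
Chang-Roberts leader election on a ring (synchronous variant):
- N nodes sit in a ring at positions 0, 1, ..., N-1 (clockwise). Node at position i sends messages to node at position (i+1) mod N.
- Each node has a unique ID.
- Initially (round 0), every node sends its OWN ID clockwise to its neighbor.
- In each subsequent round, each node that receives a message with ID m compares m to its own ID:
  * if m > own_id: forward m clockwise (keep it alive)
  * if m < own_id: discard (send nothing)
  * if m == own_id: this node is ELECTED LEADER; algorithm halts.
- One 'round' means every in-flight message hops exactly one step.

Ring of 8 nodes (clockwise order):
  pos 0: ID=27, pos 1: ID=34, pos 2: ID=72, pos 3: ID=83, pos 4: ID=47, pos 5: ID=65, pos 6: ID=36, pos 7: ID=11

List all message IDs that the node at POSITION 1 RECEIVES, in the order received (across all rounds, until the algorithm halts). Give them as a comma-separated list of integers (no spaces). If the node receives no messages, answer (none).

Answer: 27,36,65,83

Derivation:
Round 1: pos1(id34) recv 27: drop; pos2(id72) recv 34: drop; pos3(id83) recv 72: drop; pos4(id47) recv 83: fwd; pos5(id65) recv 47: drop; pos6(id36) recv 65: fwd; pos7(id11) recv 36: fwd; pos0(id27) recv 11: drop
Round 2: pos5(id65) recv 83: fwd; pos7(id11) recv 65: fwd; pos0(id27) recv 36: fwd
Round 3: pos6(id36) recv 83: fwd; pos0(id27) recv 65: fwd; pos1(id34) recv 36: fwd
Round 4: pos7(id11) recv 83: fwd; pos1(id34) recv 65: fwd; pos2(id72) recv 36: drop
Round 5: pos0(id27) recv 83: fwd; pos2(id72) recv 65: drop
Round 6: pos1(id34) recv 83: fwd
Round 7: pos2(id72) recv 83: fwd
Round 8: pos3(id83) recv 83: ELECTED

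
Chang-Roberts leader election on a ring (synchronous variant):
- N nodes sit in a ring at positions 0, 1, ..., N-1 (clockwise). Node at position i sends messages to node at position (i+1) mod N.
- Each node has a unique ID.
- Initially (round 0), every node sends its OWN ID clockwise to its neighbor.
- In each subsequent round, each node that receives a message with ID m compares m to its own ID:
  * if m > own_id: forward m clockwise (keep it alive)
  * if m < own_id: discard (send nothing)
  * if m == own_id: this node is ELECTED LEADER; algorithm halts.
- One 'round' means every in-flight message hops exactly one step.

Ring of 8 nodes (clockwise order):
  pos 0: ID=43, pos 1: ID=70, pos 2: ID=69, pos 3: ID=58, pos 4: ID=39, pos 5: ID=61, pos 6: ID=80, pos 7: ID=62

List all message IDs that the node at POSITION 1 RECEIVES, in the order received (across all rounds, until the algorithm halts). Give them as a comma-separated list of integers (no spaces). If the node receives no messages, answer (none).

Round 1: pos1(id70) recv 43: drop; pos2(id69) recv 70: fwd; pos3(id58) recv 69: fwd; pos4(id39) recv 58: fwd; pos5(id61) recv 39: drop; pos6(id80) recv 61: drop; pos7(id62) recv 80: fwd; pos0(id43) recv 62: fwd
Round 2: pos3(id58) recv 70: fwd; pos4(id39) recv 69: fwd; pos5(id61) recv 58: drop; pos0(id43) recv 80: fwd; pos1(id70) recv 62: drop
Round 3: pos4(id39) recv 70: fwd; pos5(id61) recv 69: fwd; pos1(id70) recv 80: fwd
Round 4: pos5(id61) recv 70: fwd; pos6(id80) recv 69: drop; pos2(id69) recv 80: fwd
Round 5: pos6(id80) recv 70: drop; pos3(id58) recv 80: fwd
Round 6: pos4(id39) recv 80: fwd
Round 7: pos5(id61) recv 80: fwd
Round 8: pos6(id80) recv 80: ELECTED

Answer: 43,62,80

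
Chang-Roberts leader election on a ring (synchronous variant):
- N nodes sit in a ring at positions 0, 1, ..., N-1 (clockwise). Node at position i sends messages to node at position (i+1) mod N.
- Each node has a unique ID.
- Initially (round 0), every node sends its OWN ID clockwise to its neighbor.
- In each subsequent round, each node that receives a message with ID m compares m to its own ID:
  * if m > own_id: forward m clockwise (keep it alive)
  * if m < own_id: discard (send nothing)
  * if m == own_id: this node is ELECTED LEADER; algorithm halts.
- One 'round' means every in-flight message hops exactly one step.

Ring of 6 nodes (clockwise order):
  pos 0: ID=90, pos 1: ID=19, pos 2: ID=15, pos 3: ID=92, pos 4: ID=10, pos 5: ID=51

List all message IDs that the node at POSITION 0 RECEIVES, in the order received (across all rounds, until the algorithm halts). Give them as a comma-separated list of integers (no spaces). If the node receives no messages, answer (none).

Answer: 51,92

Derivation:
Round 1: pos1(id19) recv 90: fwd; pos2(id15) recv 19: fwd; pos3(id92) recv 15: drop; pos4(id10) recv 92: fwd; pos5(id51) recv 10: drop; pos0(id90) recv 51: drop
Round 2: pos2(id15) recv 90: fwd; pos3(id92) recv 19: drop; pos5(id51) recv 92: fwd
Round 3: pos3(id92) recv 90: drop; pos0(id90) recv 92: fwd
Round 4: pos1(id19) recv 92: fwd
Round 5: pos2(id15) recv 92: fwd
Round 6: pos3(id92) recv 92: ELECTED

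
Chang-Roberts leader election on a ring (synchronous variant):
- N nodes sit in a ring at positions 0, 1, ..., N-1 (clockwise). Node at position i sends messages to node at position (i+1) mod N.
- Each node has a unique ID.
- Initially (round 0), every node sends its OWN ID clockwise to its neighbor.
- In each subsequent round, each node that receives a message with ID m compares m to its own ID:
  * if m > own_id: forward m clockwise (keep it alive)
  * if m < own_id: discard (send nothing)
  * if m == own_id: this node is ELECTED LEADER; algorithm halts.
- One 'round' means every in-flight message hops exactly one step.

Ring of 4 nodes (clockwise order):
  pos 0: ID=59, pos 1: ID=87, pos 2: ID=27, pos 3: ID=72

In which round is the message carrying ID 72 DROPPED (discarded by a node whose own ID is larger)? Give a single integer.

Answer: 2

Derivation:
Round 1: pos1(id87) recv 59: drop; pos2(id27) recv 87: fwd; pos3(id72) recv 27: drop; pos0(id59) recv 72: fwd
Round 2: pos3(id72) recv 87: fwd; pos1(id87) recv 72: drop
Round 3: pos0(id59) recv 87: fwd
Round 4: pos1(id87) recv 87: ELECTED
Message ID 72 originates at pos 3; dropped at pos 1 in round 2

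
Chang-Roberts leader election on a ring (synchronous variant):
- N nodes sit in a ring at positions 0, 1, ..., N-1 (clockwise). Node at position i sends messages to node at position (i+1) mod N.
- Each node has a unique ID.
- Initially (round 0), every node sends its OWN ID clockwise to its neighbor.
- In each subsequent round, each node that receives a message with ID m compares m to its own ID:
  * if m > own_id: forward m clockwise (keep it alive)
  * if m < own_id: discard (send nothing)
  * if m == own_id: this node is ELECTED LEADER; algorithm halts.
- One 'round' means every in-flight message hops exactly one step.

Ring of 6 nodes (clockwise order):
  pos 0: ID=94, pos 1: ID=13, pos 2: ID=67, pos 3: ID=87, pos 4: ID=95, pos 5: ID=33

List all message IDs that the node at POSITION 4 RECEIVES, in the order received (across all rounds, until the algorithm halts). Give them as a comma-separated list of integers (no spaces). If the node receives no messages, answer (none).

Round 1: pos1(id13) recv 94: fwd; pos2(id67) recv 13: drop; pos3(id87) recv 67: drop; pos4(id95) recv 87: drop; pos5(id33) recv 95: fwd; pos0(id94) recv 33: drop
Round 2: pos2(id67) recv 94: fwd; pos0(id94) recv 95: fwd
Round 3: pos3(id87) recv 94: fwd; pos1(id13) recv 95: fwd
Round 4: pos4(id95) recv 94: drop; pos2(id67) recv 95: fwd
Round 5: pos3(id87) recv 95: fwd
Round 6: pos4(id95) recv 95: ELECTED

Answer: 87,94,95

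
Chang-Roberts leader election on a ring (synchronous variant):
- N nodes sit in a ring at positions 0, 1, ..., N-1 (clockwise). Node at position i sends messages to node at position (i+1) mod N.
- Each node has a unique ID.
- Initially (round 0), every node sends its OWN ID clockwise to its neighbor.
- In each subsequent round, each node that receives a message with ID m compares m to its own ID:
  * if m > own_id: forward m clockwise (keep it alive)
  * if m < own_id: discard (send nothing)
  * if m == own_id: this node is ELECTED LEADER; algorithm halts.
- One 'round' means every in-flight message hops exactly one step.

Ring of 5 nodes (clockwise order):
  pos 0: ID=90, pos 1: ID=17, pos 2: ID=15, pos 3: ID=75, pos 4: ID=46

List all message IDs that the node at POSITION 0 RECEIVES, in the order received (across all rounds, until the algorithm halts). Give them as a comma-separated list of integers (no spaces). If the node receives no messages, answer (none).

Answer: 46,75,90

Derivation:
Round 1: pos1(id17) recv 90: fwd; pos2(id15) recv 17: fwd; pos3(id75) recv 15: drop; pos4(id46) recv 75: fwd; pos0(id90) recv 46: drop
Round 2: pos2(id15) recv 90: fwd; pos3(id75) recv 17: drop; pos0(id90) recv 75: drop
Round 3: pos3(id75) recv 90: fwd
Round 4: pos4(id46) recv 90: fwd
Round 5: pos0(id90) recv 90: ELECTED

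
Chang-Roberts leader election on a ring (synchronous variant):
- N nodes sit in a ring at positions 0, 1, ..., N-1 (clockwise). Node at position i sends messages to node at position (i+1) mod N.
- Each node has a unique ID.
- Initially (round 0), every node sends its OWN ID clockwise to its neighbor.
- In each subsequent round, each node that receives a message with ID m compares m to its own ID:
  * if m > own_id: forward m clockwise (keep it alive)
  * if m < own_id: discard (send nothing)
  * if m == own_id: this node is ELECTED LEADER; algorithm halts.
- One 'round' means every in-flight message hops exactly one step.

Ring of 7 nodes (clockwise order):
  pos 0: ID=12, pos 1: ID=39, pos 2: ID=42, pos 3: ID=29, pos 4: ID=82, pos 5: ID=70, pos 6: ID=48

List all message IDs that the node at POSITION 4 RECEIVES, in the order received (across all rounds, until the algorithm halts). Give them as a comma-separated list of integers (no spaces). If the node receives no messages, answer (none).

Answer: 29,42,48,70,82

Derivation:
Round 1: pos1(id39) recv 12: drop; pos2(id42) recv 39: drop; pos3(id29) recv 42: fwd; pos4(id82) recv 29: drop; pos5(id70) recv 82: fwd; pos6(id48) recv 70: fwd; pos0(id12) recv 48: fwd
Round 2: pos4(id82) recv 42: drop; pos6(id48) recv 82: fwd; pos0(id12) recv 70: fwd; pos1(id39) recv 48: fwd
Round 3: pos0(id12) recv 82: fwd; pos1(id39) recv 70: fwd; pos2(id42) recv 48: fwd
Round 4: pos1(id39) recv 82: fwd; pos2(id42) recv 70: fwd; pos3(id29) recv 48: fwd
Round 5: pos2(id42) recv 82: fwd; pos3(id29) recv 70: fwd; pos4(id82) recv 48: drop
Round 6: pos3(id29) recv 82: fwd; pos4(id82) recv 70: drop
Round 7: pos4(id82) recv 82: ELECTED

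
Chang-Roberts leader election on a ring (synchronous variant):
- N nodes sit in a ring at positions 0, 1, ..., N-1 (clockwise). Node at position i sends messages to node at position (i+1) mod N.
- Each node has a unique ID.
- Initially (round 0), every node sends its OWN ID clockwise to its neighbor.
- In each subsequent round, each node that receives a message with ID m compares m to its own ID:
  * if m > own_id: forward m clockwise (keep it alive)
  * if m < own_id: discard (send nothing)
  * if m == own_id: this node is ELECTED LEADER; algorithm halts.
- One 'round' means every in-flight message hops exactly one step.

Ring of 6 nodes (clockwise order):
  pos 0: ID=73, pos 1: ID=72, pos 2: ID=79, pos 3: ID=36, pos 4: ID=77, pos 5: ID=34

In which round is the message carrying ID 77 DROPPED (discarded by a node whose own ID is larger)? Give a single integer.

Answer: 4

Derivation:
Round 1: pos1(id72) recv 73: fwd; pos2(id79) recv 72: drop; pos3(id36) recv 79: fwd; pos4(id77) recv 36: drop; pos5(id34) recv 77: fwd; pos0(id73) recv 34: drop
Round 2: pos2(id79) recv 73: drop; pos4(id77) recv 79: fwd; pos0(id73) recv 77: fwd
Round 3: pos5(id34) recv 79: fwd; pos1(id72) recv 77: fwd
Round 4: pos0(id73) recv 79: fwd; pos2(id79) recv 77: drop
Round 5: pos1(id72) recv 79: fwd
Round 6: pos2(id79) recv 79: ELECTED
Message ID 77 originates at pos 4; dropped at pos 2 in round 4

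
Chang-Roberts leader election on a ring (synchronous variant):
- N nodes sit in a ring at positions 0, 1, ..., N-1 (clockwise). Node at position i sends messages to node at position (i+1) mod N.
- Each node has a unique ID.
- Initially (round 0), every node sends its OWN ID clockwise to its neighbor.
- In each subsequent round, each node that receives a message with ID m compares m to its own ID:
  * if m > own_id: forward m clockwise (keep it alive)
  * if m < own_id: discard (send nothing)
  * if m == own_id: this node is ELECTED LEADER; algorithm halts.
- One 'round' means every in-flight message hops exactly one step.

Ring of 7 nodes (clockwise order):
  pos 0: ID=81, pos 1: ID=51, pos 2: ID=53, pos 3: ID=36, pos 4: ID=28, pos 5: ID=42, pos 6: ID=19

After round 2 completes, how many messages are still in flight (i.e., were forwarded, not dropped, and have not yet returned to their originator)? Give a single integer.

Answer: 2

Derivation:
Round 1: pos1(id51) recv 81: fwd; pos2(id53) recv 51: drop; pos3(id36) recv 53: fwd; pos4(id28) recv 36: fwd; pos5(id42) recv 28: drop; pos6(id19) recv 42: fwd; pos0(id81) recv 19: drop
Round 2: pos2(id53) recv 81: fwd; pos4(id28) recv 53: fwd; pos5(id42) recv 36: drop; pos0(id81) recv 42: drop
After round 2: 2 messages still in flight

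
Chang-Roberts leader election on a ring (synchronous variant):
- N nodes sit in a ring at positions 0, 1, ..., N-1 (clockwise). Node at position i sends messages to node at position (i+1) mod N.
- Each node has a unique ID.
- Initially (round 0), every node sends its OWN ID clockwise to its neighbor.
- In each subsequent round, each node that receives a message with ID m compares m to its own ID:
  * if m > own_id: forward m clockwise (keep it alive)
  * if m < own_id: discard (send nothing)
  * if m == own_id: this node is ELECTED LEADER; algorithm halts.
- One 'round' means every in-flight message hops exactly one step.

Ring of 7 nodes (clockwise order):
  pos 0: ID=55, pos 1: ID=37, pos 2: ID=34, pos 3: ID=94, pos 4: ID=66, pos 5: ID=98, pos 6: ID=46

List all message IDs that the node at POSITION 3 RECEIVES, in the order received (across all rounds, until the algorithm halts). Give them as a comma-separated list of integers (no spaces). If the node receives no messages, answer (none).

Answer: 34,37,55,98

Derivation:
Round 1: pos1(id37) recv 55: fwd; pos2(id34) recv 37: fwd; pos3(id94) recv 34: drop; pos4(id66) recv 94: fwd; pos5(id98) recv 66: drop; pos6(id46) recv 98: fwd; pos0(id55) recv 46: drop
Round 2: pos2(id34) recv 55: fwd; pos3(id94) recv 37: drop; pos5(id98) recv 94: drop; pos0(id55) recv 98: fwd
Round 3: pos3(id94) recv 55: drop; pos1(id37) recv 98: fwd
Round 4: pos2(id34) recv 98: fwd
Round 5: pos3(id94) recv 98: fwd
Round 6: pos4(id66) recv 98: fwd
Round 7: pos5(id98) recv 98: ELECTED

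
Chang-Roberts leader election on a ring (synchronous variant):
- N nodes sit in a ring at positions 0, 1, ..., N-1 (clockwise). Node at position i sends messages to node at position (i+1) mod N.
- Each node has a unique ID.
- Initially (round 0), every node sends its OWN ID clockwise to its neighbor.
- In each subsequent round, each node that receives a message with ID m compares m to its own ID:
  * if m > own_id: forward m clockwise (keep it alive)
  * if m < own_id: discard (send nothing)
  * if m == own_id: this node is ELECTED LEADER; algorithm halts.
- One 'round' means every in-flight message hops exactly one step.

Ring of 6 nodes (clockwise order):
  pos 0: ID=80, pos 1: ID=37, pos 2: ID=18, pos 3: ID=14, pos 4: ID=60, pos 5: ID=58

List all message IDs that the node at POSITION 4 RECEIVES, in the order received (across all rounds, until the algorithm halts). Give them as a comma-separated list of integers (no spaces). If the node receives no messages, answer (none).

Round 1: pos1(id37) recv 80: fwd; pos2(id18) recv 37: fwd; pos3(id14) recv 18: fwd; pos4(id60) recv 14: drop; pos5(id58) recv 60: fwd; pos0(id80) recv 58: drop
Round 2: pos2(id18) recv 80: fwd; pos3(id14) recv 37: fwd; pos4(id60) recv 18: drop; pos0(id80) recv 60: drop
Round 3: pos3(id14) recv 80: fwd; pos4(id60) recv 37: drop
Round 4: pos4(id60) recv 80: fwd
Round 5: pos5(id58) recv 80: fwd
Round 6: pos0(id80) recv 80: ELECTED

Answer: 14,18,37,80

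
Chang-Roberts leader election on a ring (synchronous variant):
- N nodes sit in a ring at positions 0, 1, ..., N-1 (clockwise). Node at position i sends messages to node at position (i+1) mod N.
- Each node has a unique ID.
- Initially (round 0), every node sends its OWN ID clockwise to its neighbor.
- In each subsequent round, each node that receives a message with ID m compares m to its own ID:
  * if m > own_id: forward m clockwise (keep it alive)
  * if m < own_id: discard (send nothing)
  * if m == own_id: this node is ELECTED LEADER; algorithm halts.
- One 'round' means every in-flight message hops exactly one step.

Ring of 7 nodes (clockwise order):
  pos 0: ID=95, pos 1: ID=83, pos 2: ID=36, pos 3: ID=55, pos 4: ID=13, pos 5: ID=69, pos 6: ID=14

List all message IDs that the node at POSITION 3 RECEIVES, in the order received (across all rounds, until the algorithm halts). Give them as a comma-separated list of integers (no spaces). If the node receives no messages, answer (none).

Answer: 36,83,95

Derivation:
Round 1: pos1(id83) recv 95: fwd; pos2(id36) recv 83: fwd; pos3(id55) recv 36: drop; pos4(id13) recv 55: fwd; pos5(id69) recv 13: drop; pos6(id14) recv 69: fwd; pos0(id95) recv 14: drop
Round 2: pos2(id36) recv 95: fwd; pos3(id55) recv 83: fwd; pos5(id69) recv 55: drop; pos0(id95) recv 69: drop
Round 3: pos3(id55) recv 95: fwd; pos4(id13) recv 83: fwd
Round 4: pos4(id13) recv 95: fwd; pos5(id69) recv 83: fwd
Round 5: pos5(id69) recv 95: fwd; pos6(id14) recv 83: fwd
Round 6: pos6(id14) recv 95: fwd; pos0(id95) recv 83: drop
Round 7: pos0(id95) recv 95: ELECTED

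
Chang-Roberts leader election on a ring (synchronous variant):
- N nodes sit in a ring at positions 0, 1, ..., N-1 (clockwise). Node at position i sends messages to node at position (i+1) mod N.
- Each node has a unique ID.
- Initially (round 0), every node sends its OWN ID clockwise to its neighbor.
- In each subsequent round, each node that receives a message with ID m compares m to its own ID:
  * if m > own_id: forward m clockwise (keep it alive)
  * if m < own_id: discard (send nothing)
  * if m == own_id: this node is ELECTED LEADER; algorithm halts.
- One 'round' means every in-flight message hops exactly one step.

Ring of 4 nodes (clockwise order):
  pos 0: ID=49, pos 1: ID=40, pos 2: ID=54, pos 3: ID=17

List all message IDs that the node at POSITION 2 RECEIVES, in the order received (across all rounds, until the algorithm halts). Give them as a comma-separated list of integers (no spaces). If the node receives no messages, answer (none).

Answer: 40,49,54

Derivation:
Round 1: pos1(id40) recv 49: fwd; pos2(id54) recv 40: drop; pos3(id17) recv 54: fwd; pos0(id49) recv 17: drop
Round 2: pos2(id54) recv 49: drop; pos0(id49) recv 54: fwd
Round 3: pos1(id40) recv 54: fwd
Round 4: pos2(id54) recv 54: ELECTED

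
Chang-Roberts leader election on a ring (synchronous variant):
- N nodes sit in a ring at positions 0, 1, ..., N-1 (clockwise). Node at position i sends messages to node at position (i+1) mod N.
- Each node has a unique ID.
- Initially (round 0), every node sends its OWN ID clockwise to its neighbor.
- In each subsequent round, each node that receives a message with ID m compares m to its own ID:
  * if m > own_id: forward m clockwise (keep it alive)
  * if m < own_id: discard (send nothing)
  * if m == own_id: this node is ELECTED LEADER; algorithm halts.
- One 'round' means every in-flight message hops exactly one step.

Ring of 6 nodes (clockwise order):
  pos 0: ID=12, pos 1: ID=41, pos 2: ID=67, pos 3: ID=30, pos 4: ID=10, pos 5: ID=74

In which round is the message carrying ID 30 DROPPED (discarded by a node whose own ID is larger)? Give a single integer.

Answer: 2

Derivation:
Round 1: pos1(id41) recv 12: drop; pos2(id67) recv 41: drop; pos3(id30) recv 67: fwd; pos4(id10) recv 30: fwd; pos5(id74) recv 10: drop; pos0(id12) recv 74: fwd
Round 2: pos4(id10) recv 67: fwd; pos5(id74) recv 30: drop; pos1(id41) recv 74: fwd
Round 3: pos5(id74) recv 67: drop; pos2(id67) recv 74: fwd
Round 4: pos3(id30) recv 74: fwd
Round 5: pos4(id10) recv 74: fwd
Round 6: pos5(id74) recv 74: ELECTED
Message ID 30 originates at pos 3; dropped at pos 5 in round 2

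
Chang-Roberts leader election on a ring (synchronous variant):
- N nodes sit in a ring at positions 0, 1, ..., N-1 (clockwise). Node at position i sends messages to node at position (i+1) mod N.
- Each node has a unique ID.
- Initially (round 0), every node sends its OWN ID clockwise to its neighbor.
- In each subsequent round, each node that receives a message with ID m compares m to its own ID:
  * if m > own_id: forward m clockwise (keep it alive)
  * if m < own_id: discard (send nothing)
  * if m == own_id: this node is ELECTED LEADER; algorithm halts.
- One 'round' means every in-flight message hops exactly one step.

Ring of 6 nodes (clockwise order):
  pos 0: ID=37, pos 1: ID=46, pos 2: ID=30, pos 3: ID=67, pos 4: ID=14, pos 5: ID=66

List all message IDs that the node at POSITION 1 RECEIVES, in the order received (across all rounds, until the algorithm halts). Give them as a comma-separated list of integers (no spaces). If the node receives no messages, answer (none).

Round 1: pos1(id46) recv 37: drop; pos2(id30) recv 46: fwd; pos3(id67) recv 30: drop; pos4(id14) recv 67: fwd; pos5(id66) recv 14: drop; pos0(id37) recv 66: fwd
Round 2: pos3(id67) recv 46: drop; pos5(id66) recv 67: fwd; pos1(id46) recv 66: fwd
Round 3: pos0(id37) recv 67: fwd; pos2(id30) recv 66: fwd
Round 4: pos1(id46) recv 67: fwd; pos3(id67) recv 66: drop
Round 5: pos2(id30) recv 67: fwd
Round 6: pos3(id67) recv 67: ELECTED

Answer: 37,66,67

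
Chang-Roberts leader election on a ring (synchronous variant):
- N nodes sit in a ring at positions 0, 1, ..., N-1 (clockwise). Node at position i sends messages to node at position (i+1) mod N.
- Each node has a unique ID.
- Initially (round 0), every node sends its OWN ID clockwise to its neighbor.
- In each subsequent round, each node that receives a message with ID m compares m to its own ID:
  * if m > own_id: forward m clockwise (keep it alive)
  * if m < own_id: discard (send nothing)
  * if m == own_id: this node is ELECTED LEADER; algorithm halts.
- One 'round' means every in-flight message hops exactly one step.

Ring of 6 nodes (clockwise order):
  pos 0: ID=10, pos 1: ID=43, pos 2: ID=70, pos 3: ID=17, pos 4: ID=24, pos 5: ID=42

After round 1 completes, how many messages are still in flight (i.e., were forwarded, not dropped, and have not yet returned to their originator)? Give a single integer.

Answer: 2

Derivation:
Round 1: pos1(id43) recv 10: drop; pos2(id70) recv 43: drop; pos3(id17) recv 70: fwd; pos4(id24) recv 17: drop; pos5(id42) recv 24: drop; pos0(id10) recv 42: fwd
After round 1: 2 messages still in flight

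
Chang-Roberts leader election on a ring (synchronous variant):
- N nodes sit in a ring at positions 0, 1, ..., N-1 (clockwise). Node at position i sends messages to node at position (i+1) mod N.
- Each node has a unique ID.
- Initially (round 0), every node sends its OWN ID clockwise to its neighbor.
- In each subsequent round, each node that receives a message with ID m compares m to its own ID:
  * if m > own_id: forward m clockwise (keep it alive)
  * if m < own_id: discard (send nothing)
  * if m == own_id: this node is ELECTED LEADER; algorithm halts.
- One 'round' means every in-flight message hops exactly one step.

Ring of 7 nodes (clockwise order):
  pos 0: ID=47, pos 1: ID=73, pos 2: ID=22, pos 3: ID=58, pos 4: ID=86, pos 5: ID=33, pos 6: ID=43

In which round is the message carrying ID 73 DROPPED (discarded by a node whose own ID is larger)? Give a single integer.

Answer: 3

Derivation:
Round 1: pos1(id73) recv 47: drop; pos2(id22) recv 73: fwd; pos3(id58) recv 22: drop; pos4(id86) recv 58: drop; pos5(id33) recv 86: fwd; pos6(id43) recv 33: drop; pos0(id47) recv 43: drop
Round 2: pos3(id58) recv 73: fwd; pos6(id43) recv 86: fwd
Round 3: pos4(id86) recv 73: drop; pos0(id47) recv 86: fwd
Round 4: pos1(id73) recv 86: fwd
Round 5: pos2(id22) recv 86: fwd
Round 6: pos3(id58) recv 86: fwd
Round 7: pos4(id86) recv 86: ELECTED
Message ID 73 originates at pos 1; dropped at pos 4 in round 3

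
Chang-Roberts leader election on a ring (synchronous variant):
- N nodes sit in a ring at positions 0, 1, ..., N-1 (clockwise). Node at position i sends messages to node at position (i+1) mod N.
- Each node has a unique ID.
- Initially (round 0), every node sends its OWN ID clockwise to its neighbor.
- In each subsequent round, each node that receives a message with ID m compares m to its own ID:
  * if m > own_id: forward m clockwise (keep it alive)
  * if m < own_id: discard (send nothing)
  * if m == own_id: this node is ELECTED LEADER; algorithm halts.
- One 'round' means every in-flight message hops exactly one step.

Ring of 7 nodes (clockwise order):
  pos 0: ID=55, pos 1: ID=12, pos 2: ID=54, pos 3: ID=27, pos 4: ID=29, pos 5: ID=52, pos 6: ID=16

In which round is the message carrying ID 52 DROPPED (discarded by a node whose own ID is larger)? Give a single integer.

Answer: 2

Derivation:
Round 1: pos1(id12) recv 55: fwd; pos2(id54) recv 12: drop; pos3(id27) recv 54: fwd; pos4(id29) recv 27: drop; pos5(id52) recv 29: drop; pos6(id16) recv 52: fwd; pos0(id55) recv 16: drop
Round 2: pos2(id54) recv 55: fwd; pos4(id29) recv 54: fwd; pos0(id55) recv 52: drop
Round 3: pos3(id27) recv 55: fwd; pos5(id52) recv 54: fwd
Round 4: pos4(id29) recv 55: fwd; pos6(id16) recv 54: fwd
Round 5: pos5(id52) recv 55: fwd; pos0(id55) recv 54: drop
Round 6: pos6(id16) recv 55: fwd
Round 7: pos0(id55) recv 55: ELECTED
Message ID 52 originates at pos 5; dropped at pos 0 in round 2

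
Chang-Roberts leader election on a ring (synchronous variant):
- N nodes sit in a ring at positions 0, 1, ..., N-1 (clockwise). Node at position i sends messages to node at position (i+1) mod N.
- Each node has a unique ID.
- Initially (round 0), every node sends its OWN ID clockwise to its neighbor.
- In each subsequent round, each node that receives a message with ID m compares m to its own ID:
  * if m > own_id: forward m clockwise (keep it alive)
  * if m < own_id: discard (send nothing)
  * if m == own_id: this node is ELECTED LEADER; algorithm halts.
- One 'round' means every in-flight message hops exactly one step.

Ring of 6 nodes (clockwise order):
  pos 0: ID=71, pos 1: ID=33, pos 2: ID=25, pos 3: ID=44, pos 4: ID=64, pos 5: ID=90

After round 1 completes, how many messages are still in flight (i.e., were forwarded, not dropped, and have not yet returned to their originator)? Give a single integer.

Round 1: pos1(id33) recv 71: fwd; pos2(id25) recv 33: fwd; pos3(id44) recv 25: drop; pos4(id64) recv 44: drop; pos5(id90) recv 64: drop; pos0(id71) recv 90: fwd
After round 1: 3 messages still in flight

Answer: 3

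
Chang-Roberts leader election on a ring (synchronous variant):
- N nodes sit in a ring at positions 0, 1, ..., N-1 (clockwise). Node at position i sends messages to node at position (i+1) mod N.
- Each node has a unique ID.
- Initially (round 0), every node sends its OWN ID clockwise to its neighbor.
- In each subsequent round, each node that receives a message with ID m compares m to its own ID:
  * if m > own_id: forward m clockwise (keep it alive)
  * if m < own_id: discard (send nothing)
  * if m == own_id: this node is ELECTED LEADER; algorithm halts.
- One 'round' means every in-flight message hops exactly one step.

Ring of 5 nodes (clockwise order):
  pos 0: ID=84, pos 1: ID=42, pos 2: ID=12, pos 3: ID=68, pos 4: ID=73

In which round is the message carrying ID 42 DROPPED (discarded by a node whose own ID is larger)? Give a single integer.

Round 1: pos1(id42) recv 84: fwd; pos2(id12) recv 42: fwd; pos3(id68) recv 12: drop; pos4(id73) recv 68: drop; pos0(id84) recv 73: drop
Round 2: pos2(id12) recv 84: fwd; pos3(id68) recv 42: drop
Round 3: pos3(id68) recv 84: fwd
Round 4: pos4(id73) recv 84: fwd
Round 5: pos0(id84) recv 84: ELECTED
Message ID 42 originates at pos 1; dropped at pos 3 in round 2

Answer: 2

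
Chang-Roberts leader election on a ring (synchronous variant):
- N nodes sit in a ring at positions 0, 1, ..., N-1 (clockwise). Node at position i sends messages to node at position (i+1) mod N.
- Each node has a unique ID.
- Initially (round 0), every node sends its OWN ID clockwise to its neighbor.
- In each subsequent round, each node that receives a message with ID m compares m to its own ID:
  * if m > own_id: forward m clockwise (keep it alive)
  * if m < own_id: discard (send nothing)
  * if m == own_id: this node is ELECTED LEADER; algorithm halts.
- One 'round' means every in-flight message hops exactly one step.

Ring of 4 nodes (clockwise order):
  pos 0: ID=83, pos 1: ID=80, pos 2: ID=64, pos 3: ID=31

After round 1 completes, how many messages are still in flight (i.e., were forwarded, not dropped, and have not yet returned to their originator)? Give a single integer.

Round 1: pos1(id80) recv 83: fwd; pos2(id64) recv 80: fwd; pos3(id31) recv 64: fwd; pos0(id83) recv 31: drop
After round 1: 3 messages still in flight

Answer: 3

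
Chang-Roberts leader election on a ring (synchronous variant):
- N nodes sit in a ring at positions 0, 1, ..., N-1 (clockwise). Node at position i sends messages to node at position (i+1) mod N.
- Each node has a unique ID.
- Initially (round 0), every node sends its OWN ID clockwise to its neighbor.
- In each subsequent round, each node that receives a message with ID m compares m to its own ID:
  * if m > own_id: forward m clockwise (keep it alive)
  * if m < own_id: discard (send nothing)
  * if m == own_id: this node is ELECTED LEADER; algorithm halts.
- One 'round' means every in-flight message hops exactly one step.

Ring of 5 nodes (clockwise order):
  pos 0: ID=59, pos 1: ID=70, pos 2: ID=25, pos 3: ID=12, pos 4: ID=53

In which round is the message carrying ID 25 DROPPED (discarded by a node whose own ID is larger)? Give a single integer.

Round 1: pos1(id70) recv 59: drop; pos2(id25) recv 70: fwd; pos3(id12) recv 25: fwd; pos4(id53) recv 12: drop; pos0(id59) recv 53: drop
Round 2: pos3(id12) recv 70: fwd; pos4(id53) recv 25: drop
Round 3: pos4(id53) recv 70: fwd
Round 4: pos0(id59) recv 70: fwd
Round 5: pos1(id70) recv 70: ELECTED
Message ID 25 originates at pos 2; dropped at pos 4 in round 2

Answer: 2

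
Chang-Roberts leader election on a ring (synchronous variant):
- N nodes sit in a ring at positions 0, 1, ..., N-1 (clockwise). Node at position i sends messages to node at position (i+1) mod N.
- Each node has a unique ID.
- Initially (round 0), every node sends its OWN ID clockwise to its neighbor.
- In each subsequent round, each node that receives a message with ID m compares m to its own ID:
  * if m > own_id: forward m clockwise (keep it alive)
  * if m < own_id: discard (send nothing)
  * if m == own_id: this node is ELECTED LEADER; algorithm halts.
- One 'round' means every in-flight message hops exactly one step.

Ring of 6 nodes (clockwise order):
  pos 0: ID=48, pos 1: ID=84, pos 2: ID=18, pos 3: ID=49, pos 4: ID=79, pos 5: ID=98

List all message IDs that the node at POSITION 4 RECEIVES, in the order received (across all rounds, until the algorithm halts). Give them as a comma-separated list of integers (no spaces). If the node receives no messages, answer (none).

Answer: 49,84,98

Derivation:
Round 1: pos1(id84) recv 48: drop; pos2(id18) recv 84: fwd; pos3(id49) recv 18: drop; pos4(id79) recv 49: drop; pos5(id98) recv 79: drop; pos0(id48) recv 98: fwd
Round 2: pos3(id49) recv 84: fwd; pos1(id84) recv 98: fwd
Round 3: pos4(id79) recv 84: fwd; pos2(id18) recv 98: fwd
Round 4: pos5(id98) recv 84: drop; pos3(id49) recv 98: fwd
Round 5: pos4(id79) recv 98: fwd
Round 6: pos5(id98) recv 98: ELECTED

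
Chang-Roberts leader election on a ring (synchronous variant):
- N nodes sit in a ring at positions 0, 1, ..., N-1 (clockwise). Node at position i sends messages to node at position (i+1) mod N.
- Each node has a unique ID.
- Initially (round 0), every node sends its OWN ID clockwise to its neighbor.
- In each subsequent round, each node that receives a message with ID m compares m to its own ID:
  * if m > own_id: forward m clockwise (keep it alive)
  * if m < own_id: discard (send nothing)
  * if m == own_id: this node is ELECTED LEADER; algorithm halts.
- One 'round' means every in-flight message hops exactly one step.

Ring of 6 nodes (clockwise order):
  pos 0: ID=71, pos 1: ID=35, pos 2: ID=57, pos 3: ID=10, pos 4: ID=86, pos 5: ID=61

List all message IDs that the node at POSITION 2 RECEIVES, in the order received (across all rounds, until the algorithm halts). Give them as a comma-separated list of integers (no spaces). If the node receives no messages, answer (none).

Round 1: pos1(id35) recv 71: fwd; pos2(id57) recv 35: drop; pos3(id10) recv 57: fwd; pos4(id86) recv 10: drop; pos5(id61) recv 86: fwd; pos0(id71) recv 61: drop
Round 2: pos2(id57) recv 71: fwd; pos4(id86) recv 57: drop; pos0(id71) recv 86: fwd
Round 3: pos3(id10) recv 71: fwd; pos1(id35) recv 86: fwd
Round 4: pos4(id86) recv 71: drop; pos2(id57) recv 86: fwd
Round 5: pos3(id10) recv 86: fwd
Round 6: pos4(id86) recv 86: ELECTED

Answer: 35,71,86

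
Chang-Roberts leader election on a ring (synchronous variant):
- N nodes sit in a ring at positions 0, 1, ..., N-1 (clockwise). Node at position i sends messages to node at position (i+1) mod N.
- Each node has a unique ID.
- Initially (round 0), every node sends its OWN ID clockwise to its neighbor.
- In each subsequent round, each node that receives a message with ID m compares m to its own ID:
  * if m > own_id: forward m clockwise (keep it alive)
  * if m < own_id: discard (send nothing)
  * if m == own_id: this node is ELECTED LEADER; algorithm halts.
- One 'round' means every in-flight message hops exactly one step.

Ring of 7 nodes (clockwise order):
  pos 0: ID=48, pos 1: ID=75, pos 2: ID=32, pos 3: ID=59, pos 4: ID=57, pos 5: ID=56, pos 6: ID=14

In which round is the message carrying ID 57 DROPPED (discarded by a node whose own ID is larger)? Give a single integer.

Round 1: pos1(id75) recv 48: drop; pos2(id32) recv 75: fwd; pos3(id59) recv 32: drop; pos4(id57) recv 59: fwd; pos5(id56) recv 57: fwd; pos6(id14) recv 56: fwd; pos0(id48) recv 14: drop
Round 2: pos3(id59) recv 75: fwd; pos5(id56) recv 59: fwd; pos6(id14) recv 57: fwd; pos0(id48) recv 56: fwd
Round 3: pos4(id57) recv 75: fwd; pos6(id14) recv 59: fwd; pos0(id48) recv 57: fwd; pos1(id75) recv 56: drop
Round 4: pos5(id56) recv 75: fwd; pos0(id48) recv 59: fwd; pos1(id75) recv 57: drop
Round 5: pos6(id14) recv 75: fwd; pos1(id75) recv 59: drop
Round 6: pos0(id48) recv 75: fwd
Round 7: pos1(id75) recv 75: ELECTED
Message ID 57 originates at pos 4; dropped at pos 1 in round 4

Answer: 4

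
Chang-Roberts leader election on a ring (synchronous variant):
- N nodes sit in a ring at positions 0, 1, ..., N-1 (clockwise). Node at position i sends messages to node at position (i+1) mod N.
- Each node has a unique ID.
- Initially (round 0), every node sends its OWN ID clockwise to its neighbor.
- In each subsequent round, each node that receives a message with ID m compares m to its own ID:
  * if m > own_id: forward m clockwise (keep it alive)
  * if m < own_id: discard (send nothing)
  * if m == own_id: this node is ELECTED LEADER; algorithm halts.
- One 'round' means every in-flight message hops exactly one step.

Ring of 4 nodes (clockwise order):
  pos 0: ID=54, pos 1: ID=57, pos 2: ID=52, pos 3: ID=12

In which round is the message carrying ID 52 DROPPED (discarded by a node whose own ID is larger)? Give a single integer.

Answer: 2

Derivation:
Round 1: pos1(id57) recv 54: drop; pos2(id52) recv 57: fwd; pos3(id12) recv 52: fwd; pos0(id54) recv 12: drop
Round 2: pos3(id12) recv 57: fwd; pos0(id54) recv 52: drop
Round 3: pos0(id54) recv 57: fwd
Round 4: pos1(id57) recv 57: ELECTED
Message ID 52 originates at pos 2; dropped at pos 0 in round 2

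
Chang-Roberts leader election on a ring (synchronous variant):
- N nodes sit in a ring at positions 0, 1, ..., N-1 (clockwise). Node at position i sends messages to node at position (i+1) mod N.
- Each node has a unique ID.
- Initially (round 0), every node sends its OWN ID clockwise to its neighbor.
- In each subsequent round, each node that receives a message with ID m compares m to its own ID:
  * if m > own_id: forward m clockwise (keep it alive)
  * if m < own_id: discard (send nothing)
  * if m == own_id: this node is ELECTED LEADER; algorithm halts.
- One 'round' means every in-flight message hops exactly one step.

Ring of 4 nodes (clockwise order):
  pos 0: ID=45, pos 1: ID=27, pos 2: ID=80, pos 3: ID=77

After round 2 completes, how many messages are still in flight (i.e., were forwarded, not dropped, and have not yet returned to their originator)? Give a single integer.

Answer: 2

Derivation:
Round 1: pos1(id27) recv 45: fwd; pos2(id80) recv 27: drop; pos3(id77) recv 80: fwd; pos0(id45) recv 77: fwd
Round 2: pos2(id80) recv 45: drop; pos0(id45) recv 80: fwd; pos1(id27) recv 77: fwd
After round 2: 2 messages still in flight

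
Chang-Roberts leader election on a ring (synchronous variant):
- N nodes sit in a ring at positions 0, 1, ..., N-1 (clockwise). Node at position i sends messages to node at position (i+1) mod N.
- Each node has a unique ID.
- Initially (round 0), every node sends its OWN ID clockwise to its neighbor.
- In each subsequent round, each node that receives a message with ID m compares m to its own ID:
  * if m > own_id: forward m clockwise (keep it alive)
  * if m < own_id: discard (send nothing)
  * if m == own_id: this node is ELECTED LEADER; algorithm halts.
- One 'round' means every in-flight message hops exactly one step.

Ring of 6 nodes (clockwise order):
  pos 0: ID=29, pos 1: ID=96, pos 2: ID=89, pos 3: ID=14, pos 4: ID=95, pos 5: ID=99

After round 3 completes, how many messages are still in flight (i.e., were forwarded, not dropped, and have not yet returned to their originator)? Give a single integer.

Round 1: pos1(id96) recv 29: drop; pos2(id89) recv 96: fwd; pos3(id14) recv 89: fwd; pos4(id95) recv 14: drop; pos5(id99) recv 95: drop; pos0(id29) recv 99: fwd
Round 2: pos3(id14) recv 96: fwd; pos4(id95) recv 89: drop; pos1(id96) recv 99: fwd
Round 3: pos4(id95) recv 96: fwd; pos2(id89) recv 99: fwd
After round 3: 2 messages still in flight

Answer: 2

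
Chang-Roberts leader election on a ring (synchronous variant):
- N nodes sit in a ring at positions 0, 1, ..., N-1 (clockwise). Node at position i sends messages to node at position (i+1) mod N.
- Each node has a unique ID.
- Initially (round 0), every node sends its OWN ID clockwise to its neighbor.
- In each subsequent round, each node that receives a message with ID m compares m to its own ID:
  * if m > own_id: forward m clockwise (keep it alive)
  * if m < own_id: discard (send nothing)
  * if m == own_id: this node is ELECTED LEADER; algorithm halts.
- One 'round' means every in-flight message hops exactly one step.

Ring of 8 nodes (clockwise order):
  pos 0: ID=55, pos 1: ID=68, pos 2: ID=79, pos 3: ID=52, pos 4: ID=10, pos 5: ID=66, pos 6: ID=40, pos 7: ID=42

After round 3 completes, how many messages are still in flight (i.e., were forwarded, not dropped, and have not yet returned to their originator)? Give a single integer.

Round 1: pos1(id68) recv 55: drop; pos2(id79) recv 68: drop; pos3(id52) recv 79: fwd; pos4(id10) recv 52: fwd; pos5(id66) recv 10: drop; pos6(id40) recv 66: fwd; pos7(id42) recv 40: drop; pos0(id55) recv 42: drop
Round 2: pos4(id10) recv 79: fwd; pos5(id66) recv 52: drop; pos7(id42) recv 66: fwd
Round 3: pos5(id66) recv 79: fwd; pos0(id55) recv 66: fwd
After round 3: 2 messages still in flight

Answer: 2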